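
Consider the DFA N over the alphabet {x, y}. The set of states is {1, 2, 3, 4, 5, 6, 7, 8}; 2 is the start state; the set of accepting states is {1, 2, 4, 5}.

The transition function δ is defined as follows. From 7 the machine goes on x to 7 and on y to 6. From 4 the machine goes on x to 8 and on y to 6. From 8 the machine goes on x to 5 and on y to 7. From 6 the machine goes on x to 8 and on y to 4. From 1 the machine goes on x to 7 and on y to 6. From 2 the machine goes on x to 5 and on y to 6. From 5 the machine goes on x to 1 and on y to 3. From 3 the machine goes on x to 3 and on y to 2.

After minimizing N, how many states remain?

8

Every state is reachable, so we keep all 8.
P0 = {1,2,4,5} | {3,6,7,8}.
On input x, block {1,2,4,5} splits into {1,4} and {2,5}.
Split {3,6,7,8} by δ(·,x) → {3,6,7} and {8}.
Split {1,4} by δ(·,x) → {1} and {4}.
On input x, block {3,6,7} splits into {3,7} and {6}.
Split {3,7} by δ(·,y) → {3} and {7}.
Split {2,5} by δ(·,x) → {2} and {5}.
No further refinement is possible. Final partition (8 blocks): {1} | {3} | {2} | {8} | {4} | {6} | {7} | {5}.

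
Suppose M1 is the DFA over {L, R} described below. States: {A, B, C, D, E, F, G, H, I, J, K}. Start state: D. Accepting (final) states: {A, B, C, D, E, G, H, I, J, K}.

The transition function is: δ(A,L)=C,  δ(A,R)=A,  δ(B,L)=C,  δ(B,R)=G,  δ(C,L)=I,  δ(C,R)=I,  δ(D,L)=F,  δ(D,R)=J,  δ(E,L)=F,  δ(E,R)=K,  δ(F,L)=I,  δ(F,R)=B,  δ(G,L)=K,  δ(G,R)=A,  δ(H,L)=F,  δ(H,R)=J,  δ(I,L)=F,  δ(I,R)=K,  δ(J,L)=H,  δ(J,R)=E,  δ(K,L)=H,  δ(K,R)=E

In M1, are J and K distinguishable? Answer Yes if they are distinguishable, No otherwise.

Every state is reachable, so we keep all 11.
P0 = {A,B,C,D,E,G,H,I,J,K} | {F}.
Refine {A,B,C,D,E,G,H,I,J,K} on symbol L: members go to different blocks, giving {A,B,C,G,J,K} and {D,E,H,I}.
Split {A,B,C,G,J,K} by δ(·,L) → {A,B,G} and {C,J,K}.
The partition is now stable with 4 blocks: {A,B,G} | {F} | {D,E,H,I} | {C,J,K}.
J and K lie in the same block of the stable partition, so they are equivalent — no string distinguishes them.

No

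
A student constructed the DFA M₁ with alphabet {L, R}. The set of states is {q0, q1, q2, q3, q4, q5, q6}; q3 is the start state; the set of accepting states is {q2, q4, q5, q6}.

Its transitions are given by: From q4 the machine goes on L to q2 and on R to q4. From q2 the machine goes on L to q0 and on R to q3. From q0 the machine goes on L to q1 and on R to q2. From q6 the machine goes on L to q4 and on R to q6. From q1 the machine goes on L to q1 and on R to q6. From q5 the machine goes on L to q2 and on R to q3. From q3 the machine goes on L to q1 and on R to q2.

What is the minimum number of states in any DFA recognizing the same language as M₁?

Reachable states from the start: {q0,q1,q2,q3,q4,q6}. Unreachable: {q5} — drop them.
Initial partition by acceptance: {q2,q4,q6} | {q0,q1,q3}.
Split {q2,q4,q6} by δ(·,L) → {q4,q6} and {q2}.
On input L, block {q4,q6} splits into {q4} and {q6}.
On input R, block {q0,q1,q3} splits into {q0,q3} and {q1}.
The partition is now stable with 5 blocks: {q4} | {q0,q3} | {q2} | {q6} | {q1}.

5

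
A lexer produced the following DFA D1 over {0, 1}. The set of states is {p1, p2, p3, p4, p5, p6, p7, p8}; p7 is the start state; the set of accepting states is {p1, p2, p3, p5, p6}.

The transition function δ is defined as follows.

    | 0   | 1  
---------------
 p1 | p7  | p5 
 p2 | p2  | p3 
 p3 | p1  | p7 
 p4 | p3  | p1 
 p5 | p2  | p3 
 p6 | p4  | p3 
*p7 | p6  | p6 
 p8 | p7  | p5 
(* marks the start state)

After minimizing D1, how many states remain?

States {p8} cannot be reached from the start state, so discard them.
P0 = {p1,p2,p3,p5,p6} | {p4,p7}.
Refine {p1,p2,p3,p5,p6} on symbol 0: members go to different blocks, giving {p2,p3,p5} and {p1,p6}.
Split {p2,p3,p5} by δ(·,0) → {p2,p5} and {p3}.
Split {p4,p7} by δ(·,0) → {p4} and {p7}.
On input 0, block {p1,p6} splits into {p1} and {p6}.
Stable partition: {p2,p5} | {p4} | {p1} | {p3} | {p7} | {p6} — 6 equivalence classes.

6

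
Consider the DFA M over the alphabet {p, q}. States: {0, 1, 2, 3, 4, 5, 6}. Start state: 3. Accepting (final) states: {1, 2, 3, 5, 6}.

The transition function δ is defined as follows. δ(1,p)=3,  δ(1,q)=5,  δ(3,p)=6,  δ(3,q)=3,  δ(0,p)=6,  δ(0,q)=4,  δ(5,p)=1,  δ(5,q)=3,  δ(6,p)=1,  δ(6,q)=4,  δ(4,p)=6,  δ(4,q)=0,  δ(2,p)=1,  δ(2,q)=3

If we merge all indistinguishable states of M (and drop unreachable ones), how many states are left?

First remove the unreachable states {2}; 6 states remain.
Initial partition by acceptance: {1,3,5,6} | {0,4}.
Split {1,3,5,6} by δ(·,q) → {1,3,5} and {6}.
On input p, block {1,3,5} splits into {1,5} and {3}.
Split {1,5} by δ(·,p) → {1} and {5}.
Stable partition: {1} | {0,4} | {6} | {3} | {5} — 5 equivalence classes.

5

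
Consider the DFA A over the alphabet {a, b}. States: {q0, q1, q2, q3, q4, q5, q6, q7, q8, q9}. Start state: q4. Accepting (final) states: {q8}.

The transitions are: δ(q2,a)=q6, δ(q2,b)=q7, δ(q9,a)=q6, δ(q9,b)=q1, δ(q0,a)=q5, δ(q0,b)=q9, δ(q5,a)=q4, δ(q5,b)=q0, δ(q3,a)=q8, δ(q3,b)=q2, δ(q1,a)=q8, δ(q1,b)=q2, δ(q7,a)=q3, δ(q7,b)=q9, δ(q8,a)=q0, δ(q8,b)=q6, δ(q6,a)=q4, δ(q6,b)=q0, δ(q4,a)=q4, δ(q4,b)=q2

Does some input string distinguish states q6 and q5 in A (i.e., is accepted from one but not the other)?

No

Initial partition by acceptance: {q8} | {q0,q1,q2,q3,q4,q5,q6,q7,q9}.
Split {q0,q1,q2,q3,q4,q5,q6,q7,q9} by δ(·,a) → {q0,q2,q4,q5,q6,q7,q9} and {q1,q3}.
Split {q0,q2,q4,q5,q6,q7,q9} by δ(·,a) → {q0,q2,q4,q5,q6,q9} and {q7}.
Split {q0,q2,q4,q5,q6,q9} by δ(·,b) → {q0,q4,q5,q6} and {q2} and {q9}.
Split {q0,q4,q5,q6} by δ(·,b) → {q5,q6} and {q0} and {q4}.
No further refinement is possible. Final partition (8 blocks): {q8} | {q5,q6} | {q1,q3} | {q7} | {q2} | {q9} | {q0} | {q4}.
q6 and q5 lie in the same block of the stable partition, so they are equivalent — no string distinguishes them.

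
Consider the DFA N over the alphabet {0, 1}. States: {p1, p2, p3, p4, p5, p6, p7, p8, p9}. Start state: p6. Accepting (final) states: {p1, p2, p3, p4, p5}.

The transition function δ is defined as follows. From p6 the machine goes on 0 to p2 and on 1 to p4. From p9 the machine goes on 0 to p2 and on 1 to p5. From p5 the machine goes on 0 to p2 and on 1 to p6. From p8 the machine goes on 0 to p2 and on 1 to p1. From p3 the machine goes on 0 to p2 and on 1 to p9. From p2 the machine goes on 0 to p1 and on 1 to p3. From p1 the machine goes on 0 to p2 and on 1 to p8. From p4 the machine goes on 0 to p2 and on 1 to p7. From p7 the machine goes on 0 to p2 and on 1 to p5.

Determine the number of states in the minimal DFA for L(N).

3

All states are reachable from the start state.
P0 = {p1,p2,p3,p4,p5} | {p6,p7,p8,p9}.
Refine {p1,p2,p3,p4,p5} on symbol 1: members go to different blocks, giving {p1,p3,p4,p5} and {p2}.
The partition is now stable with 3 blocks: {p1,p3,p4,p5} | {p6,p7,p8,p9} | {p2}.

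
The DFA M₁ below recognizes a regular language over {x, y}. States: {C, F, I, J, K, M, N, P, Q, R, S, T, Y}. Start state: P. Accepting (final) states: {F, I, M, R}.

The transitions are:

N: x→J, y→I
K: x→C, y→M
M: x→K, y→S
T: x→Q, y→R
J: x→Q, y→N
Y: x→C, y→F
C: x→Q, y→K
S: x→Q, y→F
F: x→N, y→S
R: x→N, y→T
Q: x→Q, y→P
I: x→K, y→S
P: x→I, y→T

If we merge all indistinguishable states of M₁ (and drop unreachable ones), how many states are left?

6

States {Y} cannot be reached from the start state, so discard them.
Start with accepting vs non-accepting: {F,I,M,R} | {C,J,K,N,P,Q,S,T}.
On input x, block {C,J,K,N,P,Q,S,T} splits into {C,J,K,N,Q,S,T} and {P}.
Refine {C,J,K,N,Q,S,T} on symbol y: members go to different blocks, giving {K,N,S,T} and {C,J} and {Q}.
On input x, block {K,N,S,T} splits into {K,N} and {S,T}.
The partition is now stable with 6 blocks: {F,I,M,R} | {K,N} | {P} | {C,J} | {Q} | {S,T}.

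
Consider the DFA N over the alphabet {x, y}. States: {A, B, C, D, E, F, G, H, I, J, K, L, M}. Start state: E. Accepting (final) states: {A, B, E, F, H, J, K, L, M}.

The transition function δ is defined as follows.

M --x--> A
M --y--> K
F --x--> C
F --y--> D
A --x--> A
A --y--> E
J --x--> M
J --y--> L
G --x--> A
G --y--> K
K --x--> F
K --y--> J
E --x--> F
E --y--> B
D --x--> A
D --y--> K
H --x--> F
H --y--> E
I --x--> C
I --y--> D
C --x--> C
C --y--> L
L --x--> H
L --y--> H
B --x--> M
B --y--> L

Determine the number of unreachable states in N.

Starting at E and following transitions, the reachable set is {A, B, C, D, E, F, H, J, K, L, M}. That leaves G, I unreachable — 2 in total.

2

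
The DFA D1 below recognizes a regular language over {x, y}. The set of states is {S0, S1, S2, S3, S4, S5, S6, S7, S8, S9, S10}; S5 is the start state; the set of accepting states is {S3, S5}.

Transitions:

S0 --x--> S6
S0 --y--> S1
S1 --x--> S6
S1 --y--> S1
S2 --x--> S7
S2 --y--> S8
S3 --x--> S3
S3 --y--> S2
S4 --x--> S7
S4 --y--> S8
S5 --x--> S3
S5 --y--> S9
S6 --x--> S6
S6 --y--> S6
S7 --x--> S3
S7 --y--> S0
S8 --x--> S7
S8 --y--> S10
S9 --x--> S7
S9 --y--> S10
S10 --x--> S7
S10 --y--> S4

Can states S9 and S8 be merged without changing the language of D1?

Yes

All states are reachable from the start state.
Start with accepting vs non-accepting: {S3,S5} | {S0,S1,S2,S4,S6,S7,S8,S9,S10}.
On input x, block {S0,S1,S2,S4,S6,S7,S8,S9,S10} splits into {S0,S1,S2,S4,S6,S8,S9,S10} and {S7}.
Split {S0,S1,S2,S4,S6,S8,S9,S10} by δ(·,x) → {S2,S4,S8,S9,S10} and {S0,S1,S6}.
The partition is now stable with 4 blocks: {S3,S5} | {S2,S4,S8,S9,S10} | {S7} | {S0,S1,S6}.
S9 and S8 lie in the same block of the stable partition, so they are equivalent — no string distinguishes them.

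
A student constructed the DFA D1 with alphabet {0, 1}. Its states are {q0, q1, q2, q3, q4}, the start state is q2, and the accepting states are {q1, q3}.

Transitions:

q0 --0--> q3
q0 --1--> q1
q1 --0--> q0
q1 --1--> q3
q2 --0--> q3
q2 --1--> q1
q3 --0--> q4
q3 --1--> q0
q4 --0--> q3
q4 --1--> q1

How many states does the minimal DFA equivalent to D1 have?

3

Every state is reachable, so we keep all 5.
P0 = {q1,q3} | {q0,q2,q4}.
On input 1, block {q1,q3} splits into {q1} and {q3}.
No further refinement is possible. Final partition (3 blocks): {q1} | {q0,q2,q4} | {q3}.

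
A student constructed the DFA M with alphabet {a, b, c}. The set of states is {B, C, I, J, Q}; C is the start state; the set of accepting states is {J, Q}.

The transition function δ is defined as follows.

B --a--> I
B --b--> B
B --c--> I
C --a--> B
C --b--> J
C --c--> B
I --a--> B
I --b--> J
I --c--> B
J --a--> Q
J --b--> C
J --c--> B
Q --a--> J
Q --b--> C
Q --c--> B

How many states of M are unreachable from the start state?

0

Every one of the 5 states is reachable from C.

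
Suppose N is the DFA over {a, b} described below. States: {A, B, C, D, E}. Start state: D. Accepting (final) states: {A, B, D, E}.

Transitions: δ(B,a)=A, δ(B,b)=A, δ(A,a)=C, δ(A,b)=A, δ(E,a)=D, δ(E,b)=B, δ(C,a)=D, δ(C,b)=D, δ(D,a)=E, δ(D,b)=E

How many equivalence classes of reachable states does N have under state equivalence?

P0 = {A,B,D,E} | {C}.
Split {A,B,D,E} by δ(·,a) → {B,D,E} and {A}.
Refine {B,D,E} on symbol a: members go to different blocks, giving {D,E} and {B}.
Refine {D,E} on symbol b: members go to different blocks, giving {D} and {E}.
No further refinement is possible. Final partition (5 blocks): {D} | {C} | {A} | {B} | {E}.

5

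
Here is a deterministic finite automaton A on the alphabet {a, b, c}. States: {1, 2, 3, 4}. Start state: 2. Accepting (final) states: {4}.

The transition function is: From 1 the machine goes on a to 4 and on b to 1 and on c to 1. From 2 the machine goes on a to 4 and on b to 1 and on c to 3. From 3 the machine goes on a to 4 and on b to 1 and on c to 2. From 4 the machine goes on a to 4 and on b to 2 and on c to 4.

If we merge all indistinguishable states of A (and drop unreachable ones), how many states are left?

Every state is reachable, so we keep all 4.
P0 = {4} | {1,2,3}.
The partition is now stable with 2 blocks: {4} | {1,2,3}.

2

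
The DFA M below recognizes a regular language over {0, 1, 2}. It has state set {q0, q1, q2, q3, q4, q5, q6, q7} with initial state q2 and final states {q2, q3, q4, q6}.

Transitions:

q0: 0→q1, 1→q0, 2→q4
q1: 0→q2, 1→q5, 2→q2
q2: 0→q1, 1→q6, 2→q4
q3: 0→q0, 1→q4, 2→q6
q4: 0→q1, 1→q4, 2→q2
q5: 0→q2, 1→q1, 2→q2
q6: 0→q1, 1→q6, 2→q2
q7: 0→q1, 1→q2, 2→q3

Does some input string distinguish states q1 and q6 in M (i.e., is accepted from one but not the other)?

Yes

First remove the unreachable states {q0,q3,q7}; 5 states remain.
Start with accepting vs non-accepting: {q2,q4,q6} | {q1,q5}.
No further refinement is possible. Final partition (2 blocks): {q2,q4,q6} | {q1,q5}.
q1 and q6 end up in different blocks, so they are distinguishable. For instance, the string 'ε' is accepted from only q6.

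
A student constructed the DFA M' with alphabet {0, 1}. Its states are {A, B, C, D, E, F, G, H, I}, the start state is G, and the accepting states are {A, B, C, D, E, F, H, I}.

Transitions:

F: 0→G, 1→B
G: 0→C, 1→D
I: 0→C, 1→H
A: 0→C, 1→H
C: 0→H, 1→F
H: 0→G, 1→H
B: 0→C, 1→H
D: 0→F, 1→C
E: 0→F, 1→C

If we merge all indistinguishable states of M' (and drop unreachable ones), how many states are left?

First remove the unreachable states {A,E,I}; 6 states remain.
Start with accepting vs non-accepting: {B,C,D,F,H} | {G}.
Refine {B,C,D,F,H} on symbol 0: members go to different blocks, giving {B,C,D} and {F,H}.
Refine {B,C,D} on symbol 0: members go to different blocks, giving {C,D} and {B}.
On input 1, block {C,D} splits into {C} and {D}.
Split {F,H} by δ(·,1) → {F} and {H}.
Stable partition: {C} | {G} | {F} | {B} | {D} | {H} — 6 equivalence classes.

6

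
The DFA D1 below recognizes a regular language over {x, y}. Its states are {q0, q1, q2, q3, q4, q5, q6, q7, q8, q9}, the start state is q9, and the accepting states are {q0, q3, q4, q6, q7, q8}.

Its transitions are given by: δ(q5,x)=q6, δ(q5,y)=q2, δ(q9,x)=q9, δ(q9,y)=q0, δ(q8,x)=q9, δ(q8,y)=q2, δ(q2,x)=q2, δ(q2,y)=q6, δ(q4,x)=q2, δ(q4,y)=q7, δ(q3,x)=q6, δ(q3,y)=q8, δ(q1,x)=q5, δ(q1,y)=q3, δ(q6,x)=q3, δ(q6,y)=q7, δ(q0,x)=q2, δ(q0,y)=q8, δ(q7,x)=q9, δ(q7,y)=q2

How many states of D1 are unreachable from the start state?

BFS from q9 reaches {q0, q2, q3, q6, q7, q8, q9}; the 3 state(s) q1, q4, q5 are never visited.

3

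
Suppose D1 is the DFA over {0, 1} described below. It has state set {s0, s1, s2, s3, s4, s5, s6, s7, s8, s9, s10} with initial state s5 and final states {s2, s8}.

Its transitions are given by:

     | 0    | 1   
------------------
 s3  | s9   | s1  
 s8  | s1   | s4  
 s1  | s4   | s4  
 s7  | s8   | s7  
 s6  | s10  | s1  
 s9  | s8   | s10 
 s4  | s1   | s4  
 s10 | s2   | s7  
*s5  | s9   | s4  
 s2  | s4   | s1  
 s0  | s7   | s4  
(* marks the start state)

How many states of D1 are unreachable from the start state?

No path from s5 leads to s0, s3, s6; the other 8 states are all reachable.

3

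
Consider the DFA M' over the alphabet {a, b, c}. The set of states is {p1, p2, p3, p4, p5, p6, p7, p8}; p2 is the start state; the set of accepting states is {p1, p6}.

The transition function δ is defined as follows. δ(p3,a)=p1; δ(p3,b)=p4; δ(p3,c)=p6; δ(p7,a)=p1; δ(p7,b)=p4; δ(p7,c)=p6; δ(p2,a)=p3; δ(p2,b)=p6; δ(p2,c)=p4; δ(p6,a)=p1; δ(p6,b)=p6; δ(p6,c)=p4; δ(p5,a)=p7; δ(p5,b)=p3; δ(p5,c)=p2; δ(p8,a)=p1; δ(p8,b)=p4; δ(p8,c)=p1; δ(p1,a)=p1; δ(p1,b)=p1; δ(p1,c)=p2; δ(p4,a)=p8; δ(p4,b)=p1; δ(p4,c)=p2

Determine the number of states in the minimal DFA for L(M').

3

Reachable states from the start: {p1,p2,p3,p4,p6,p8}. Unreachable: {p5,p7} — drop them.
P0 = {p1,p6} | {p2,p3,p4,p8}.
Refine {p2,p3,p4,p8} on symbol a: members go to different blocks, giving {p2,p4} and {p3,p8}.
Stable partition: {p1,p6} | {p2,p4} | {p3,p8} — 3 equivalence classes.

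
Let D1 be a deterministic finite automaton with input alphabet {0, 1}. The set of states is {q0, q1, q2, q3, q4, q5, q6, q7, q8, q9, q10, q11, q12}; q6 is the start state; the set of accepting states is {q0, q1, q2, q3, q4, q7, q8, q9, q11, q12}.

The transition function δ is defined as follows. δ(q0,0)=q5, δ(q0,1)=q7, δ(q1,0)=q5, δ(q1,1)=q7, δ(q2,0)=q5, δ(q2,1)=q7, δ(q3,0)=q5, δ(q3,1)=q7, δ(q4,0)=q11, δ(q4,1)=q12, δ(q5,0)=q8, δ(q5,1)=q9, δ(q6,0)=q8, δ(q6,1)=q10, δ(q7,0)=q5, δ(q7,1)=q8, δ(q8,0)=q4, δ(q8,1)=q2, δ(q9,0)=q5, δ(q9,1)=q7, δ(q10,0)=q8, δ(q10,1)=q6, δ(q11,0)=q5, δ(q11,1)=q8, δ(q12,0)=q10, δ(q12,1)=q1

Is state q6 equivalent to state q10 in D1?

Yes

Reachable states from the start: {q1,q2,q4,q5,q6,q7,q8,q9,q10,q11,q12}. Unreachable: {q0,q3} — drop them.
P0 = {q1,q2,q4,q7,q8,q9,q11,q12} | {q5,q6,q10}.
Split {q1,q2,q4,q7,q8,q9,q11,q12} by δ(·,0) → {q1,q2,q7,q9,q11,q12} and {q4,q8}.
Split {q1,q2,q7,q9,q11,q12} by δ(·,1) → {q1,q2,q9,q12} and {q7,q11}.
Split {q1,q2,q9,q12} by δ(·,1) → {q1,q2,q9} and {q12}.
Refine {q5,q6,q10} on symbol 1: members go to different blocks, giving {q6,q10} and {q5}.
Refine {q4,q8} on symbol 0: members go to different blocks, giving {q4} and {q8}.
Stable partition: {q1,q2,q9} | {q6,q10} | {q4} | {q7,q11} | {q12} | {q5} | {q8} — 7 equivalence classes.
q6 and q10 lie in the same block of the stable partition, so they are equivalent — no string distinguishes them.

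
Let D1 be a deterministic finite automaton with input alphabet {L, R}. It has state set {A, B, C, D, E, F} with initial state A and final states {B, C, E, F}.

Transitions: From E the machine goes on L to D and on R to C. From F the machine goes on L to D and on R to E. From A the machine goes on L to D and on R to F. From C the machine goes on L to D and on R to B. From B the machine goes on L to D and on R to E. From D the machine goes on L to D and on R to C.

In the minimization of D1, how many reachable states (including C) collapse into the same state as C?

4

Every state is reachable, so we keep all 6.
Initial partition by acceptance: {B,C,E,F} | {A,D}.
The partition is now stable with 2 blocks: {B,C,E,F} | {A,D}.
State C belongs to the block {B,C,E,F}, which has 4 states.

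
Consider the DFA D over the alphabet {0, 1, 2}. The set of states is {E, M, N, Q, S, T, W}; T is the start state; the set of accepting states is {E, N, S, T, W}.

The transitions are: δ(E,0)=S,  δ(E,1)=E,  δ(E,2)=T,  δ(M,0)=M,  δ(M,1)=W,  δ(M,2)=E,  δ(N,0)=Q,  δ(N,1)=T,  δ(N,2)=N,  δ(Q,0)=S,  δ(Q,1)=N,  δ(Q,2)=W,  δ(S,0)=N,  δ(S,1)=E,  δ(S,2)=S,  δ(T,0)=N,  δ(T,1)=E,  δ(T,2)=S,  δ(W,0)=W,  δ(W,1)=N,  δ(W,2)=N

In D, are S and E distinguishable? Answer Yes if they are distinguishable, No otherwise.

Yes

First remove the unreachable states {M}; 6 states remain.
Initial partition by acceptance: {E,N,S,T,W} | {Q}.
Refine {E,N,S,T,W} on symbol 0: members go to different blocks, giving {E,S,T,W} and {N}.
Refine {E,S,T,W} on symbol 0: members go to different blocks, giving {S,T} and {E,W}.
Split {E,W} by δ(·,0) → {E} and {W}.
The partition is now stable with 5 blocks: {S,T} | {Q} | {N} | {E} | {W}.
S and E end up in different blocks, so they are distinguishable. For instance, the string '00' is accepted from only E.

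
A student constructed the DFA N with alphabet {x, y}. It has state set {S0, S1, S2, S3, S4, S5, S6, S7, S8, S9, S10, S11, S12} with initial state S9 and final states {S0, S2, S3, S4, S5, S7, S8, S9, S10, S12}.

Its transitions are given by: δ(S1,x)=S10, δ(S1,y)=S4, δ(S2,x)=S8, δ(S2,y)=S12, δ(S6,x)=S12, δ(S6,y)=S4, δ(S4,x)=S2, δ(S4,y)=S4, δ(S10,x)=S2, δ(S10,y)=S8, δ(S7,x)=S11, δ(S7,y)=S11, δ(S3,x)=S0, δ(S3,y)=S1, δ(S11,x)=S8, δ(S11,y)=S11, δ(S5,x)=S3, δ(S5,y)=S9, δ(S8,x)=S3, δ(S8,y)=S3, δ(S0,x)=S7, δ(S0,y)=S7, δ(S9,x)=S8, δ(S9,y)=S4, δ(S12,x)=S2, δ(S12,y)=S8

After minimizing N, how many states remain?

States {S5,S6} cannot be reached from the start state, so discard them.
Initial partition by acceptance: {S0,S2,S3,S4,S7,S8,S9,S10,S12} | {S1,S11}.
On input x, block {S0,S2,S3,S4,S7,S8,S9,S10,S12} splits into {S0,S2,S3,S4,S8,S9,S10,S12} and {S7}.
On input x, block {S0,S2,S3,S4,S8,S9,S10,S12} splits into {S2,S3,S4,S8,S9,S10,S12} and {S0}.
Split {S2,S3,S4,S8,S9,S10,S12} by δ(·,x) → {S2,S4,S8,S9,S10,S12} and {S3}.
On input x, block {S2,S4,S8,S9,S10,S12} splits into {S2,S4,S9,S10,S12} and {S8}.
Refine {S2,S4,S9,S10,S12} on symbol x: members go to different blocks, giving {S4,S10,S12} and {S2,S9}.
Split {S4,S10,S12} by δ(·,y) → {S10,S12} and {S4}.
Split {S1,S11} by δ(·,x) → {S1} and {S11}.
Split {S2,S9} by δ(·,y) → {S2} and {S9}.
The partition is now stable with 10 blocks: {S10,S12} | {S1} | {S7} | {S0} | {S3} | {S8} | {S2} | {S4} | {S11} | {S9}.

10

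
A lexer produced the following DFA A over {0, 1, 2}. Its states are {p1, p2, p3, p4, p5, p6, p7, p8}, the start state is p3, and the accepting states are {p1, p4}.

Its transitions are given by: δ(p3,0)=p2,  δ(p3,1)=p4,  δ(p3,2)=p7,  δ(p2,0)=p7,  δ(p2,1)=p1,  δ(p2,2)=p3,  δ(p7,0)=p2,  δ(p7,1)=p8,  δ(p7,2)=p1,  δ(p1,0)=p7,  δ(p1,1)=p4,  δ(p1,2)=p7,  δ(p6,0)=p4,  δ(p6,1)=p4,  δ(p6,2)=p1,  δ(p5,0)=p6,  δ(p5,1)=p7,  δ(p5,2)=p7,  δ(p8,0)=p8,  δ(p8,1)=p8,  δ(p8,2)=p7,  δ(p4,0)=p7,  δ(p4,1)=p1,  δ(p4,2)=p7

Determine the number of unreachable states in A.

Starting at p3 and following transitions, the reachable set is {p1, p2, p3, p4, p7, p8}. That leaves p5, p6 unreachable — 2 in total.

2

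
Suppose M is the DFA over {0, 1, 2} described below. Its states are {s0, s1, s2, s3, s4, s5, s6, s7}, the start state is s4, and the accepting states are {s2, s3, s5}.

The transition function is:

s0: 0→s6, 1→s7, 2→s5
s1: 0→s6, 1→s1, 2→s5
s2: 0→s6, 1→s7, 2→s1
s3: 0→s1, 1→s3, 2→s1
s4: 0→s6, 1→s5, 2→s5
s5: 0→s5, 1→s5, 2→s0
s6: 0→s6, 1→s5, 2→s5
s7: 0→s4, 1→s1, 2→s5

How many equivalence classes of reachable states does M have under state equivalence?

3

States {s2,s3} cannot be reached from the start state, so discard them.
P0 = {s5} | {s0,s1,s4,s6,s7}.
Refine {s0,s1,s4,s6,s7} on symbol 1: members go to different blocks, giving {s0,s1,s7} and {s4,s6}.
Stable partition: {s5} | {s0,s1,s7} | {s4,s6} — 3 equivalence classes.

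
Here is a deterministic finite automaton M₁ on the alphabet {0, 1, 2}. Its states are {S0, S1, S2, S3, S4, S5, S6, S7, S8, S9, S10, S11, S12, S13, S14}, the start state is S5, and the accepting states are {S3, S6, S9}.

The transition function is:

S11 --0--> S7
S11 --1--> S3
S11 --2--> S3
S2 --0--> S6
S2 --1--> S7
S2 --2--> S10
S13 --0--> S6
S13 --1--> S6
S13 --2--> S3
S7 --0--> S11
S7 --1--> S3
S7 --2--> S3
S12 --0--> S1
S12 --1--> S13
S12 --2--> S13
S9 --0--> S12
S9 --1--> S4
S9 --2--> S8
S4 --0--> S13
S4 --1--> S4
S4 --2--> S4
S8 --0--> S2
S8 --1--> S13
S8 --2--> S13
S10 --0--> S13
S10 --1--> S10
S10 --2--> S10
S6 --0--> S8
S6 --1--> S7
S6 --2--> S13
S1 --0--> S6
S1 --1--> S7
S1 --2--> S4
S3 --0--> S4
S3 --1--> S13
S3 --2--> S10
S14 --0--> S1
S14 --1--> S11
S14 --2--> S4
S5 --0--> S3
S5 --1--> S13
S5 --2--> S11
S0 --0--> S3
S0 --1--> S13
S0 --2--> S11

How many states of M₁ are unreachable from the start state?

Starting at S5 and following transitions, the reachable set is {S2, S3, S4, S5, S6, S7, S8, S10, S11, S13}. That leaves S0, S1, S9, S12, S14 unreachable — 5 in total.

5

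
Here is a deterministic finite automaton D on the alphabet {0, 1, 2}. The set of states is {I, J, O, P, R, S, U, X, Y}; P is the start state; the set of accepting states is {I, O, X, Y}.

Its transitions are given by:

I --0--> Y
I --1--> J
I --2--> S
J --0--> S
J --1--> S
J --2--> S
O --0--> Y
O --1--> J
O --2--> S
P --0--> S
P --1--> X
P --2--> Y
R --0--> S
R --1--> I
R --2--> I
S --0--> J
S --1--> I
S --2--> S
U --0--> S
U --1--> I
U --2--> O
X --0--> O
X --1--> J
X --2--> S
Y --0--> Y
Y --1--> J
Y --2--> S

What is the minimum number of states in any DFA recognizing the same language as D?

4

Reachable states from the start: {I,J,O,P,S,X,Y}. Unreachable: {R,U} — drop them.
Initial partition by acceptance: {I,O,X,Y} | {J,P,S}.
On input 1, block {J,P,S} splits into {P,S} and {J}.
Refine {P,S} on symbol 0: members go to different blocks, giving {P} and {S}.
Stable partition: {I,O,X,Y} | {P} | {J} | {S} — 4 equivalence classes.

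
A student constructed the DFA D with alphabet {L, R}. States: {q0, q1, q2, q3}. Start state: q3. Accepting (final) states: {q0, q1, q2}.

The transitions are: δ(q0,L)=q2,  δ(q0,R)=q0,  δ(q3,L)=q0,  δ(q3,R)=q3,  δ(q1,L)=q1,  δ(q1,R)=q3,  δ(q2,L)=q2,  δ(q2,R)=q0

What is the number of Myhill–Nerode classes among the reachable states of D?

First remove the unreachable states {q1}; 3 states remain.
P0 = {q0,q2} | {q3}.
The partition is now stable with 2 blocks: {q0,q2} | {q3}.

2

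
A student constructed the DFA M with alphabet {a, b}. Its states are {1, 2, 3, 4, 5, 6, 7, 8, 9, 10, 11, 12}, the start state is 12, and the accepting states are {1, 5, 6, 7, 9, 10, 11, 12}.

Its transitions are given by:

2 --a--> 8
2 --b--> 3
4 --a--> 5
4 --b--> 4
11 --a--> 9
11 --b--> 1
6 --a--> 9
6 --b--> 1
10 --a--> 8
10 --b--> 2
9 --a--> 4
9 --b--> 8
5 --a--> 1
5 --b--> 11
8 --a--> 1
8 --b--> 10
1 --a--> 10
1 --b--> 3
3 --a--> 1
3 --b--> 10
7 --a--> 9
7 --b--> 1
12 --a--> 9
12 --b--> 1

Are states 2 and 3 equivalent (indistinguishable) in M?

No

States {6,7} cannot be reached from the start state, so discard them.
Initial partition by acceptance: {1,5,9,10,11,12} | {2,3,4,8}.
Refine {1,5,9,10,11,12} on symbol a: members go to different blocks, giving {1,5,11,12} and {9,10}.
Refine {1,5,11,12} on symbol a: members go to different blocks, giving {1,11,12} and {5}.
On input b, block {1,11,12} splits into {11,12} and {1}.
On input a, block {2,3,4,8} splits into {3,8} and {2} and {4}.
On input a, block {9,10} splits into {9} and {10}.
The partition is now stable with 8 blocks: {11,12} | {3,8} | {9} | {5} | {1} | {2} | {4} | {10}.
2 and 3 end up in different blocks, so they are distinguishable. For instance, the string 'a' is accepted from only 3.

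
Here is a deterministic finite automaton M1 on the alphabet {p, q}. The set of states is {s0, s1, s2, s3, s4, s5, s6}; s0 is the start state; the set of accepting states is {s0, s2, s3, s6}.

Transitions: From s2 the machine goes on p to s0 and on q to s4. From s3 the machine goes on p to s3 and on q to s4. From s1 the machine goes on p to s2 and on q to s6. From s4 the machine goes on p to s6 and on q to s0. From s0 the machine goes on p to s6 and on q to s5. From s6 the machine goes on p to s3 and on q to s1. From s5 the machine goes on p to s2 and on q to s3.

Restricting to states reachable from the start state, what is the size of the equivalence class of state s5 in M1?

3

P0 = {s0,s2,s3,s6} | {s1,s4,s5}.
Stable partition: {s0,s2,s3,s6} | {s1,s4,s5} — 2 equivalence classes.
The equivalence class containing s5 is {s1,s4,s5}, of size 3.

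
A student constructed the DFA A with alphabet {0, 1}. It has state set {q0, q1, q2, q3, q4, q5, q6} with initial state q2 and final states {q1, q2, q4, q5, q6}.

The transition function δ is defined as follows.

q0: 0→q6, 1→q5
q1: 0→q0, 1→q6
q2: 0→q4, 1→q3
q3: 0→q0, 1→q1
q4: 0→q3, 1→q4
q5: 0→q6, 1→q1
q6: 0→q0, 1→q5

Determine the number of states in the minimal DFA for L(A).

Initial partition by acceptance: {q1,q2,q4,q5,q6} | {q0,q3}.
Split {q1,q2,q4,q5,q6} by δ(·,0) → {q1,q4,q6} and {q2,q5}.
Refine {q1,q4,q6} on symbol 1: members go to different blocks, giving {q1,q4} and {q6}.
On input 1, block {q1,q4} splits into {q1} and {q4}.
Refine {q0,q3} on symbol 0: members go to different blocks, giving {q0} and {q3}.
Split {q2,q5} by δ(·,0) → {q2} and {q5}.
Stable partition: {q1} | {q0} | {q2} | {q6} | {q4} | {q3} | {q5} — 7 equivalence classes.

7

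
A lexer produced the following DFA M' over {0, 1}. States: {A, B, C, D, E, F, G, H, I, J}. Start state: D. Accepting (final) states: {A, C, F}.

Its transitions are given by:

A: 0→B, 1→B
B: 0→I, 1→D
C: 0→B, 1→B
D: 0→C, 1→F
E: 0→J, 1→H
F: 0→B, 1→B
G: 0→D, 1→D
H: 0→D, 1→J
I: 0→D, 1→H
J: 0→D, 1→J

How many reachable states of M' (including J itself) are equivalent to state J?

Reachable states from the start: {B,C,D,F,H,I,J}. Unreachable: {A,E,G} — drop them.
P0 = {C,F} | {B,D,H,I,J}.
Refine {B,D,H,I,J} on symbol 0: members go to different blocks, giving {B,H,I,J} and {D}.
Refine {B,H,I,J} on symbol 0: members go to different blocks, giving {H,I,J} and {B}.
Stable partition: {C,F} | {H,I,J} | {D} | {B} — 4 equivalence classes.
The equivalence class containing J is {H,I,J}, of size 3.

3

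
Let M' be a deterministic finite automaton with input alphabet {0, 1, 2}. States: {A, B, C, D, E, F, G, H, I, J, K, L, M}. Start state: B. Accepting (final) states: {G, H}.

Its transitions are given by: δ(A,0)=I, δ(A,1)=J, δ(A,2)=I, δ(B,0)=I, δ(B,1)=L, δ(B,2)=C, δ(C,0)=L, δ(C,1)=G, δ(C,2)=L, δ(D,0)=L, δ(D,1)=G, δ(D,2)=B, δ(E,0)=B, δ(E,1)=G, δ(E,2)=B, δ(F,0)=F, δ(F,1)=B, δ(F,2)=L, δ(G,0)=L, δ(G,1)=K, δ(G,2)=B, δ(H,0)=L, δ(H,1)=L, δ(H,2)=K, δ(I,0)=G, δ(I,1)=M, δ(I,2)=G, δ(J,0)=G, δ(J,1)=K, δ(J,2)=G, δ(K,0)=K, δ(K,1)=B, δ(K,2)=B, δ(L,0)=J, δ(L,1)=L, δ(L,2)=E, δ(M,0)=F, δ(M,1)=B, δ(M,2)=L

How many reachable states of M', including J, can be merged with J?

2

First remove the unreachable states {A,D,H}; 10 states remain.
Start with accepting vs non-accepting: {G} | {B,C,E,F,I,J,K,L,M}.
On input 0, block {B,C,E,F,I,J,K,L,M} splits into {B,C,E,F,K,L,M} and {I,J}.
Split {B,C,E,F,K,L,M} by δ(·,0) → {C,E,F,K,M} and {B,L}.
On input 0, block {C,E,F,K,M} splits into {F,K,M} and {C,E}.
Stable partition: {G} | {F,K,M} | {I,J} | {B,L} | {C,E} — 5 equivalence classes.
The equivalence class containing J is {I,J}, of size 2.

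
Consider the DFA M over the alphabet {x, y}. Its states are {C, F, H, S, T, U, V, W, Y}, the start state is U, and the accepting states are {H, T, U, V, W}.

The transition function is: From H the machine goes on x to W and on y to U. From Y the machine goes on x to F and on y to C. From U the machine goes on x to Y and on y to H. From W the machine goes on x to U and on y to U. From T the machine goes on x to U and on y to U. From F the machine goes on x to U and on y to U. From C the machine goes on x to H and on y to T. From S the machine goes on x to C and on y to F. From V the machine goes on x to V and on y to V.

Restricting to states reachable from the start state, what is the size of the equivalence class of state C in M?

1

Reachable states from the start: {C,F,H,T,U,W,Y}. Unreachable: {S,V} — drop them.
P0 = {H,T,U,W} | {C,F,Y}.
Refine {H,T,U,W} on symbol x: members go to different blocks, giving {H,T,W} and {U}.
On input x, block {H,T,W} splits into {T,W} and {H}.
Split {C,F,Y} by δ(·,x) → {C} and {F} and {Y}.
No further refinement is possible. Final partition (6 blocks): {T,W} | {C} | {U} | {H} | {F} | {Y}.
State C belongs to the block {C}, which has 1 states.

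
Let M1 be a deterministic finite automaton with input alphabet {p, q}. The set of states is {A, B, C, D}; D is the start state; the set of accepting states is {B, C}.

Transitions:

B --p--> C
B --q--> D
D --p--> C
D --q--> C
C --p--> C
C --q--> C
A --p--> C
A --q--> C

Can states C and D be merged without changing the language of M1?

Reachable states from the start: {C,D}. Unreachable: {A,B} — drop them.
Initial partition by acceptance: {C} | {D}.
The partition is now stable with 2 blocks: {C} | {D}.
C and D end up in different blocks, so they are distinguishable. For instance, the string 'ε' is accepted from only C.

No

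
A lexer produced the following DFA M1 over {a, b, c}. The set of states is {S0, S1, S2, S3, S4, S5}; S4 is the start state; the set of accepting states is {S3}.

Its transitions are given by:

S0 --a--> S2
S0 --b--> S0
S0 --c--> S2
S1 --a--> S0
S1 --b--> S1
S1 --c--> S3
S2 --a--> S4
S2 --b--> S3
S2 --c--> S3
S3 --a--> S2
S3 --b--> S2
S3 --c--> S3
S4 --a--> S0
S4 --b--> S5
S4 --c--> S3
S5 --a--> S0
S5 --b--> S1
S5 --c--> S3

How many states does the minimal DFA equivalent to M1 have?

P0 = {S3} | {S0,S1,S2,S4,S5}.
On input b, block {S0,S1,S2,S4,S5} splits into {S0,S1,S4,S5} and {S2}.
On input a, block {S0,S1,S4,S5} splits into {S1,S4,S5} and {S0}.
Stable partition: {S3} | {S1,S4,S5} | {S2} | {S0} — 4 equivalence classes.

4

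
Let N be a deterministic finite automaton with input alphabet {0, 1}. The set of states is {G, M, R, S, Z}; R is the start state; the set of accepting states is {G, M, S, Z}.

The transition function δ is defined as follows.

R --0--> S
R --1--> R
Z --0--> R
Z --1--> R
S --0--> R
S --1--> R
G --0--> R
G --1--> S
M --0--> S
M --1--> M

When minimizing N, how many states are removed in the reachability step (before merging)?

Starting at R and following transitions, the reachable set is {R, S}. That leaves G, M, Z unreachable — 3 in total.

3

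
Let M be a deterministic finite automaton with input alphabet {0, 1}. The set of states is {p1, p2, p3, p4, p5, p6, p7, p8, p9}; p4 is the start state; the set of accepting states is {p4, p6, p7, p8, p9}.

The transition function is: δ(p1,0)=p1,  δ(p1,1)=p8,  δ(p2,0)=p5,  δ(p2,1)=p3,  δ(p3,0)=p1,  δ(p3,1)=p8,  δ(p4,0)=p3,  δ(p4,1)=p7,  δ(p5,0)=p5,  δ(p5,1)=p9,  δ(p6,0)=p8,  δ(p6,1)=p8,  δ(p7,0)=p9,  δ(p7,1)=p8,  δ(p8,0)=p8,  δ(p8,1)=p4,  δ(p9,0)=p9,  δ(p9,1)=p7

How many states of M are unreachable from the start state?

BFS from p4 reaches {p1, p3, p4, p7, p8, p9}; the 3 state(s) p2, p5, p6 are never visited.

3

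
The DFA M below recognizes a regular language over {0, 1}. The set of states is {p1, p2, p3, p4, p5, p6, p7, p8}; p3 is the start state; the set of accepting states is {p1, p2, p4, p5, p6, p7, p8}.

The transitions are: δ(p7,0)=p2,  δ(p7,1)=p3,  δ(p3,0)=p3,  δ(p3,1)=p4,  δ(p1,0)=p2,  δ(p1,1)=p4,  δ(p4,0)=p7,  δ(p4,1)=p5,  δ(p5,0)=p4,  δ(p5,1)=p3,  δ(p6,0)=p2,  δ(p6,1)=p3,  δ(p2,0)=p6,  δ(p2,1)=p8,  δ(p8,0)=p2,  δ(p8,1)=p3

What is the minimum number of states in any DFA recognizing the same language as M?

States {p1} cannot be reached from the start state, so discard them.
Initial partition by acceptance: {p2,p4,p5,p6,p7,p8} | {p3}.
Refine {p2,p4,p5,p6,p7,p8} on symbol 1: members go to different blocks, giving {p5,p6,p7,p8} and {p2,p4}.
The partition is now stable with 3 blocks: {p5,p6,p7,p8} | {p3} | {p2,p4}.

3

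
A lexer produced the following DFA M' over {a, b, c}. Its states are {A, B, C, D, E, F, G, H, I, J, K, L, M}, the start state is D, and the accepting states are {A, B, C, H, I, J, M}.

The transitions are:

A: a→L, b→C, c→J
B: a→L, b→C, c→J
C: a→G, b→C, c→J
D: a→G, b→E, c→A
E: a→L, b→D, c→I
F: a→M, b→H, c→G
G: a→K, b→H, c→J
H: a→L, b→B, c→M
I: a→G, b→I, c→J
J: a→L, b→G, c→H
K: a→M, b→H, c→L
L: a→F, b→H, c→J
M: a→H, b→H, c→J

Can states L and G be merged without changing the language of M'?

Yes

Every state is reachable, so we keep all 13.
Start with accepting vs non-accepting: {A,B,C,H,I,J,M} | {D,E,F,G,K,L}.
Refine {A,B,C,H,I,J,M} on symbol a: members go to different blocks, giving {A,B,C,H,I,J} and {M}.
Refine {A,B,C,H,I,J} on symbol b: members go to different blocks, giving {A,B,C,H,I} and {J}.
Refine {A,B,C,H,I} on symbol c: members go to different blocks, giving {A,B,C,I} and {H}.
Refine {D,E,F,G,K,L} on symbol a: members go to different blocks, giving {D,E,G,L} and {F,K}.
Split {D,E,G,L} by δ(·,a) → {D,E} and {G,L}.
Stable partition: {A,B,C,I} | {D,E} | {M} | {J} | {H} | {F,K} | {G,L} — 7 equivalence classes.
L and G lie in the same block of the stable partition, so they are equivalent — no string distinguishes them.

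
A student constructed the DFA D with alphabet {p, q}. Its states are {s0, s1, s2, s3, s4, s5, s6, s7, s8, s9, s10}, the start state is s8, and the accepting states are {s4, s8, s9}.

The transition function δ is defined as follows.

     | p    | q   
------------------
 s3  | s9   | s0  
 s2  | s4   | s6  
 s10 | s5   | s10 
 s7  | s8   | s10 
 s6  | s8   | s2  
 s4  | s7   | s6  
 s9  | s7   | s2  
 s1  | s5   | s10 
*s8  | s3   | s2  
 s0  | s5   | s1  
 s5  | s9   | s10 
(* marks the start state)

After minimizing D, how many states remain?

4

Every state is reachable, so we keep all 11.
Initial partition by acceptance: {s4,s8,s9} | {s0,s1,s2,s3,s5,s6,s7,s10}.
Refine {s0,s1,s2,s3,s5,s6,s7,s10} on symbol p: members go to different blocks, giving {s2,s3,s5,s6,s7} and {s0,s1,s10}.
On input q, block {s2,s3,s5,s6,s7} splits into {s3,s5,s7} and {s2,s6}.
No further refinement is possible. Final partition (4 blocks): {s4,s8,s9} | {s3,s5,s7} | {s0,s1,s10} | {s2,s6}.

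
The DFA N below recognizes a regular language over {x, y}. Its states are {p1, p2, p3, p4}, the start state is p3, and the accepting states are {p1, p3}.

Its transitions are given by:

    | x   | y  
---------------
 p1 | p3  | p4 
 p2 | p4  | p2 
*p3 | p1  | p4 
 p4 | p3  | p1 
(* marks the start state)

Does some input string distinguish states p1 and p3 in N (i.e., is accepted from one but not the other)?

States {p2} cannot be reached from the start state, so discard them.
Start with accepting vs non-accepting: {p1,p3} | {p4}.
Stable partition: {p1,p3} | {p4} — 2 equivalence classes.
p1 and p3 lie in the same block of the stable partition, so they are equivalent — no string distinguishes them.

No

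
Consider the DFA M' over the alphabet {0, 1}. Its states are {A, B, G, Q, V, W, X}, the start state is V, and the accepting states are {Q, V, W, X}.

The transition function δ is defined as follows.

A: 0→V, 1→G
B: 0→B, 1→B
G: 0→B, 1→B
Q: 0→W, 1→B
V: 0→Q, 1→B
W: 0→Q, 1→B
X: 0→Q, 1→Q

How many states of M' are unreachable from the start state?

BFS from V reaches {B, Q, V, W}; the 3 state(s) A, G, X are never visited.

3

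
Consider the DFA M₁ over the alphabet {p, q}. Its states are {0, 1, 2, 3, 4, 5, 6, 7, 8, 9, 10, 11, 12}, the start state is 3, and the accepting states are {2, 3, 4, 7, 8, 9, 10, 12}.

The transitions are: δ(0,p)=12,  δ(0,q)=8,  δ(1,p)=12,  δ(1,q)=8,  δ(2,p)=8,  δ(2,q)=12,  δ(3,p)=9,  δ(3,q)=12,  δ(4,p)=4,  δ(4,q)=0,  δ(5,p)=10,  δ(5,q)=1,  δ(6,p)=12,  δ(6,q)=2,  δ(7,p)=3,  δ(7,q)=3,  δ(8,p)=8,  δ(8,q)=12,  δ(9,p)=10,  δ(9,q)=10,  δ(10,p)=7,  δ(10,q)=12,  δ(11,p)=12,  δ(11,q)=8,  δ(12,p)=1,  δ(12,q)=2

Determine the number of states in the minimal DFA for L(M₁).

First remove the unreachable states {0,4,5,6,11}; 8 states remain.
Start with accepting vs non-accepting: {2,3,7,8,9,10,12} | {1}.
Split {2,3,7,8,9,10,12} by δ(·,p) → {2,3,7,8,9,10} and {12}.
Split {2,3,7,8,9,10} by δ(·,q) → {2,3,8,10} and {7,9}.
Refine {2,3,8,10} on symbol p: members go to different blocks, giving {2,8} and {3,10}.
The partition is now stable with 5 blocks: {2,8} | {1} | {12} | {7,9} | {3,10}.

5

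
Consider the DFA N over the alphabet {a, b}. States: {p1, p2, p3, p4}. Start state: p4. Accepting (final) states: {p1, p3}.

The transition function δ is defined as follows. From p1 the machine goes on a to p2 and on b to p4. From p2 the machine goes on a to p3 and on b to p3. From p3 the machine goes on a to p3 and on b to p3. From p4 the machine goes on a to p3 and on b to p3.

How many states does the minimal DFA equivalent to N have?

2

First remove the unreachable states {p1,p2}; 2 states remain.
P0 = {p3} | {p4}.
No further refinement is possible. Final partition (2 blocks): {p3} | {p4}.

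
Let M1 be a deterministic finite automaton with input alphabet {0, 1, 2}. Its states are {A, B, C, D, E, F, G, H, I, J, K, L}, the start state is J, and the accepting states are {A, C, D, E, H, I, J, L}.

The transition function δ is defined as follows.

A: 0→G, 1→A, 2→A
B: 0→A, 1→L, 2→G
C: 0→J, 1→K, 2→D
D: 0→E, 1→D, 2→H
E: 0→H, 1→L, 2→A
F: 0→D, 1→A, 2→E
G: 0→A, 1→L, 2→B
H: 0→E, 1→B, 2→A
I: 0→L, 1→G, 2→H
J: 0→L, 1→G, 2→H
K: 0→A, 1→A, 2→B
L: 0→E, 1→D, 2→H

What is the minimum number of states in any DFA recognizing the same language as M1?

Reachable states from the start: {A,B,D,E,G,H,J,L}. Unreachable: {C,F,I,K} — drop them.
Initial partition by acceptance: {A,D,E,H,J,L} | {B,G}.
Split {A,D,E,H,J,L} by δ(·,0) → {D,E,H,J,L} and {A}.
On input 1, block {D,E,H,J,L} splits into {D,E,L} and {H,J}.
Refine {D,E,L} on symbol 0: members go to different blocks, giving {D,L} and {E}.
Refine {H,J} on symbol 0: members go to different blocks, giving {H} and {J}.
Stable partition: {D,L} | {B,G} | {A} | {H} | {E} | {J} — 6 equivalence classes.

6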